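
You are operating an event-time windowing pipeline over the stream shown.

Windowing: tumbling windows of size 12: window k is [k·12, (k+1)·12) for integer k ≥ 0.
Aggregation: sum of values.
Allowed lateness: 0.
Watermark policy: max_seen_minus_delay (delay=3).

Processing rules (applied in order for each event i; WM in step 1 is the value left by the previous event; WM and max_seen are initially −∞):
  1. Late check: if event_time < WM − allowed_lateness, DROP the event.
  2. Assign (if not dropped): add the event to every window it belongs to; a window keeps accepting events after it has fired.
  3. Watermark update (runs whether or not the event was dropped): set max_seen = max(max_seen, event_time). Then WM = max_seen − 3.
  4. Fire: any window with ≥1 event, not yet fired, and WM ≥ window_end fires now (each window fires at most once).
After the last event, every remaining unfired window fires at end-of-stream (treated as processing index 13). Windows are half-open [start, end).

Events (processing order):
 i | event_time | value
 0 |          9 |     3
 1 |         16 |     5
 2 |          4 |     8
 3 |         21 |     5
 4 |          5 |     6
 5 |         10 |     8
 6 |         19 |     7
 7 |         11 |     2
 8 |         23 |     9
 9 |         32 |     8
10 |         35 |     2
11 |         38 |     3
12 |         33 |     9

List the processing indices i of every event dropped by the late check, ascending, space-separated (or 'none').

2 4 5 7 12

i=0 t=9 v=3: → [0,12); WM=6
i=1 t=16 v=5: → [12,24); WM=13; [0,12) fires=3
i=2 t=4 v=8: DROP (t<13-0); WM=13
i=3 t=21 v=5: → [12,24); WM=18
i=4 t=5 v=6: DROP (t<18-0); WM=18
i=5 t=10 v=8: DROP (t<18-0); WM=18
i=6 t=19 v=7: → [12,24); WM=18
i=7 t=11 v=2: DROP (t<18-0); WM=18
i=8 t=23 v=9: → [12,24); WM=20
i=9 t=32 v=8: → [24,36); WM=29; [12,24) fires=26
i=10 t=35 v=2: → [24,36); WM=32
i=11 t=38 v=3: → [36,48); WM=35
i=12 t=33 v=9: DROP (t<35-0); WM=35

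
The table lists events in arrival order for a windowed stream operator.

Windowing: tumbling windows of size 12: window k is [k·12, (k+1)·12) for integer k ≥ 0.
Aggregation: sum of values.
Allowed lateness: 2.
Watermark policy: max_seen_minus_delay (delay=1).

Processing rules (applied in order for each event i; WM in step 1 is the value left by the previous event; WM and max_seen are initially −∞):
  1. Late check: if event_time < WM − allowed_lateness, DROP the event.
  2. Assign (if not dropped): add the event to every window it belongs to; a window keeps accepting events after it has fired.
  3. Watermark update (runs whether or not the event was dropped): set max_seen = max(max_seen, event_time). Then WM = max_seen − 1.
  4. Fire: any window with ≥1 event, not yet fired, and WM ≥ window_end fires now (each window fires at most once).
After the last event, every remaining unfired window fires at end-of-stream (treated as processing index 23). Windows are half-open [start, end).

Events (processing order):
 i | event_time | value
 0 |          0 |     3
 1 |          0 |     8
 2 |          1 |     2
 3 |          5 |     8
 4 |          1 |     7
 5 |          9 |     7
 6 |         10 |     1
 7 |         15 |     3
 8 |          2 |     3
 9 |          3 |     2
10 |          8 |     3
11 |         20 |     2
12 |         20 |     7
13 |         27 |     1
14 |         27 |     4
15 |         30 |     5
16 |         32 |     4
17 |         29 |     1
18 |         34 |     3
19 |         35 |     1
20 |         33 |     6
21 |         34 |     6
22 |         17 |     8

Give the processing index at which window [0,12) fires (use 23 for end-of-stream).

7

i=0 t=0 v=3: → [0,12); WM=-1
i=1 t=0 v=8: → [0,12); WM=-1
i=2 t=1 v=2: → [0,12); WM=0
i=3 t=5 v=8: → [0,12); WM=4
i=4 t=1 v=7: DROP (t<4-2); WM=4
i=5 t=9 v=7: → [0,12); WM=8
i=6 t=10 v=1: → [0,12); WM=9
i=7 t=15 v=3: → [12,24); WM=14; [0,12) fires=29
i=8 t=2 v=3: DROP (t<14-2); WM=14
i=9 t=3 v=2: DROP (t<14-2); WM=14
i=10 t=8 v=3: DROP (t<14-2); WM=14
i=11 t=20 v=2: → [12,24); WM=19
i=12 t=20 v=7: → [12,24); WM=19
i=13 t=27 v=1: → [24,36); WM=26; [12,24) fires=12
i=14 t=27 v=4: → [24,36); WM=26
i=15 t=30 v=5: → [24,36); WM=29
i=16 t=32 v=4: → [24,36); WM=31
i=17 t=29 v=1: → [24,36); WM=31
i=18 t=34 v=3: → [24,36); WM=33
i=19 t=35 v=1: → [24,36); WM=34
i=20 t=33 v=6: → [24,36); WM=34
i=21 t=34 v=6: → [24,36); WM=34
i=22 t=17 v=8: DROP (t<34-2); WM=34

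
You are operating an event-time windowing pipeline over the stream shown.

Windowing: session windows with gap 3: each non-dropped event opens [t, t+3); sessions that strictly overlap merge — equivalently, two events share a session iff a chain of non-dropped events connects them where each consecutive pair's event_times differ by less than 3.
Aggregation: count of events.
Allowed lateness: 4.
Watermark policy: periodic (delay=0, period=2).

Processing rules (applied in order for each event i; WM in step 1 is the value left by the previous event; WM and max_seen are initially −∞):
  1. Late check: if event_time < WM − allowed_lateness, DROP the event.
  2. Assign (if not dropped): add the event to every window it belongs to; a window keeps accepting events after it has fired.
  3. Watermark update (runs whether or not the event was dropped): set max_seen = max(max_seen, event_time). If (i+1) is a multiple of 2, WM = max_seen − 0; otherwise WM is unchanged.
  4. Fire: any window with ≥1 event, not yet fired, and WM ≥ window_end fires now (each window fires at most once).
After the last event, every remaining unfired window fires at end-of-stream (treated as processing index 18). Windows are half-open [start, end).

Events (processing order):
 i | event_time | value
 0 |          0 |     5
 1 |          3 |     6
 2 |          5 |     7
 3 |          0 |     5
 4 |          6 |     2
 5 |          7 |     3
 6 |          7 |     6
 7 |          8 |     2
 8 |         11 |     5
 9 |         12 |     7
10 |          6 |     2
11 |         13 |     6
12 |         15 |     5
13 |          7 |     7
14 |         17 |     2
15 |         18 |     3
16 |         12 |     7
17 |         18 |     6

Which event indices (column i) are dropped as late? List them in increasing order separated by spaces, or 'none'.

i=0 t=0 v=5: → [0,3); WM=−∞
i=1 t=3 v=6: → [3,6); WM=3
i=2 t=5 v=7: → [3,8); WM=3
i=3 t=0 v=5: → [0,3); WM=5
i=4 t=6 v=2: → [3,9); WM=5
i=5 t=7 v=3: → [3,10); WM=7
i=6 t=7 v=6: → [3,10); WM=7
i=7 t=8 v=2: → [3,11); WM=8
i=8 t=11 v=5: → [11,14); WM=8
i=9 t=12 v=7: → [11,15); WM=12
i=10 t=6 v=2: DROP (t<12-4); WM=12
i=11 t=13 v=6: → [11,16); WM=13
i=12 t=15 v=5: → [11,18); WM=13
i=13 t=7 v=7: DROP (t<13-4); WM=15
i=14 t=17 v=2: → [11,20); WM=15
i=15 t=18 v=3: → [11,21); WM=18
i=16 t=12 v=7: DROP (t<18-4); WM=18
i=17 t=18 v=6: → [11,21); WM=18

10 13 16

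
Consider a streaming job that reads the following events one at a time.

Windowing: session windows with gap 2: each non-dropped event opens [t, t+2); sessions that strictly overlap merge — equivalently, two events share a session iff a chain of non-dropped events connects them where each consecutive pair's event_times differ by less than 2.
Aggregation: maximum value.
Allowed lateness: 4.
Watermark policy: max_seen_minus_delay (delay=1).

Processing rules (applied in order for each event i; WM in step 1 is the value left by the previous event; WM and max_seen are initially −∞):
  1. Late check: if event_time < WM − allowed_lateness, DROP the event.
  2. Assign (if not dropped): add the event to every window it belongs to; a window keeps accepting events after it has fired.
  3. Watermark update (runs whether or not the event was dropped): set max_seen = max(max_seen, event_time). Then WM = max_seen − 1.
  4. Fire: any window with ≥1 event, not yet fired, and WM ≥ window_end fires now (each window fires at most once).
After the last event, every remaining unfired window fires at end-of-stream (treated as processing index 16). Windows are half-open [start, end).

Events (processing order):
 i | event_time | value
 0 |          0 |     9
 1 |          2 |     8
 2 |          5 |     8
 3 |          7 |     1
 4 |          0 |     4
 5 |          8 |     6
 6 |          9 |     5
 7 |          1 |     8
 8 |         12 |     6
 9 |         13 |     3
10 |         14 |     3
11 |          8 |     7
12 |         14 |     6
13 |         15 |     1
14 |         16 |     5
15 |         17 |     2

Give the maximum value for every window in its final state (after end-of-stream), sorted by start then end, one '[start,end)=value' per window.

[0,2)=9 [2,4)=8 [5,7)=8 [7,11)=6 [12,19)=6

i=0 t=0 v=9: → [0,2); WM=-1
i=1 t=2 v=8: → [2,4); WM=1
i=2 t=5 v=8: → [5,7); WM=4
i=3 t=7 v=1: → [7,9); WM=6
i=4 t=0 v=4: DROP (t<6-4); WM=6
i=5 t=8 v=6: → [7,10); WM=7
i=6 t=9 v=5: → [7,11); WM=8
i=7 t=1 v=8: DROP (t<8-4); WM=8
i=8 t=12 v=6: → [12,14); WM=11
i=9 t=13 v=3: → [12,15); WM=12
i=10 t=14 v=3: → [12,16); WM=13
i=11 t=8 v=7: DROP (t<13-4); WM=13
i=12 t=14 v=6: → [12,16); WM=13
i=13 t=15 v=1: → [12,17); WM=14
i=14 t=16 v=5: → [12,18); WM=15
i=15 t=17 v=2: → [12,19); WM=16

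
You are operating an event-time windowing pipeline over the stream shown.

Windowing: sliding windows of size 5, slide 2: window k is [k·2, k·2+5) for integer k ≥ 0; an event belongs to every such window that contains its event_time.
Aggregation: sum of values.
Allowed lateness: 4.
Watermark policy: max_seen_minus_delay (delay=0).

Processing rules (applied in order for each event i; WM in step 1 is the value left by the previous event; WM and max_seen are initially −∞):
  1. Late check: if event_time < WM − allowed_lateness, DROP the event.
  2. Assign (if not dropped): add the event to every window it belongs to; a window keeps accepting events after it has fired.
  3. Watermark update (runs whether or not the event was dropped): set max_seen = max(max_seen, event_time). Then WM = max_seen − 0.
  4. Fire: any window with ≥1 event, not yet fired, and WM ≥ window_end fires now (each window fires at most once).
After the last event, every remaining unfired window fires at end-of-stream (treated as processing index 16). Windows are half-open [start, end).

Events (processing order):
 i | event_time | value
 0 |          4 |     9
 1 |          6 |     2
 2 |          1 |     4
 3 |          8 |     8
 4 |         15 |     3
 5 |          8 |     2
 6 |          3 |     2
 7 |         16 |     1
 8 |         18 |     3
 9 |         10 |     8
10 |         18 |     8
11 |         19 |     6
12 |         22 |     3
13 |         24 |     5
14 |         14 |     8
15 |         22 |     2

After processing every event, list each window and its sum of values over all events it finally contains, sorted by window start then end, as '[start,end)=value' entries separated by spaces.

i=0 t=4 v=9: → [4,9),[2,7),[0,5); WM=4
i=1 t=6 v=2: → [6,11),[4,9),[2,7); WM=6; [0,5) fires=9
i=2 t=1 v=4: DROP (t<6-4); WM=6
i=3 t=8 v=8: → [8,13),[6,11),[4,9); WM=8; [2,7) fires=11
i=4 t=15 v=3: → [14,19),[12,17); WM=15; [4,9) fires=19 [6,11) fires=10 [8,13) fires=8
i=5 t=8 v=2: DROP (t<15-4); WM=15
i=6 t=3 v=2: DROP (t<15-4); WM=15
i=7 t=16 v=1: → [16,21),[14,19),[12,17); WM=16
i=8 t=18 v=3: → [18,23),[16,21),[14,19); WM=18; [12,17) fires=4
i=9 t=10 v=8: DROP (t<18-4); WM=18
i=10 t=18 v=8: → [18,23),[16,21),[14,19); WM=18
i=11 t=19 v=6: → [18,23),[16,21); WM=19; [14,19) fires=15
i=12 t=22 v=3: → [22,27),[20,25),[18,23); WM=22; [16,21) fires=18
i=13 t=24 v=5: → [24,29),[22,27),[20,25); WM=24; [18,23) fires=20
i=14 t=14 v=8: DROP (t<24-4); WM=24
i=15 t=22 v=2: → [22,27),[20,25),[18,23); WM=24

[0,5)=9 [2,7)=11 [4,9)=19 [6,11)=10 [8,13)=8 [12,17)=4 [14,19)=15 [16,21)=18 [18,23)=22 [20,25)=10 [22,27)=10 [24,29)=5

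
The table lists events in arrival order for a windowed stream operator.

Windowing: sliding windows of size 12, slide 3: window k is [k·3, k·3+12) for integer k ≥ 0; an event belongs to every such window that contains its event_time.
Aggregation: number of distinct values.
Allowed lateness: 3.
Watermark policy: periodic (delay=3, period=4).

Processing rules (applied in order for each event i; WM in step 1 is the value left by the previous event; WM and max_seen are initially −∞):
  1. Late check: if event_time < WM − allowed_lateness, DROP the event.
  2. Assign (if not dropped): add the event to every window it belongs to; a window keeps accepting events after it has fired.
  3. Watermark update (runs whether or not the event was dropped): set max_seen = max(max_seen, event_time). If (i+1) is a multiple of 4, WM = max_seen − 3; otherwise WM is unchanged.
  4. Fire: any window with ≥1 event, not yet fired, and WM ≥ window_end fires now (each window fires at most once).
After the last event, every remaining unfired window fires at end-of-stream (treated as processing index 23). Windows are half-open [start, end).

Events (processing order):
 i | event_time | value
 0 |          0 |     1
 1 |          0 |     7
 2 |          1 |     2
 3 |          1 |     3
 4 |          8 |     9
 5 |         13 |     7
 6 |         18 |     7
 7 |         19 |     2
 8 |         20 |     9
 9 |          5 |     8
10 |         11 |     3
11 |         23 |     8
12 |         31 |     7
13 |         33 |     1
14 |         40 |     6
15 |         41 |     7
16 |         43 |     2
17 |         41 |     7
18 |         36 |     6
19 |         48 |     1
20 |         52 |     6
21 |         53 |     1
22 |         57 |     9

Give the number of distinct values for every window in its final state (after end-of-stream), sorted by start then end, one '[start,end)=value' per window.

[0,12)=5 [3,15)=2 [6,18)=2 [9,21)=3 [12,24)=4 [15,27)=4 [18,30)=4 [21,33)=2 [24,36)=2 [27,39)=3 [30,42)=3 [33,45)=4 [36,48)=3 [39,51)=4 [42,54)=3 [45,57)=2 [48,60)=3 [51,63)=3 [54,66)=1 [57,69)=1

i=0 t=0 v=1: → [0,12); WM=−∞
i=1 t=0 v=7: → [0,12); WM=−∞
i=2 t=1 v=2: → [0,12); WM=−∞
i=3 t=1 v=3: → [0,12); WM=-2
i=4 t=8 v=9: → [6,18),[3,15),[0,12); WM=-2
i=5 t=13 v=7: → [12,24),[9,21),[6,18),[3,15); WM=-2
i=6 t=18 v=7: → [18,30),[15,27),[12,24),[9,21); WM=-2
i=7 t=19 v=2: → [18,30),[15,27),[12,24),[9,21); WM=16; [0,12) fires=5 [3,15) fires=2
i=8 t=20 v=9: → [18,30),[15,27),[12,24),[9,21); WM=16
i=9 t=5 v=8: DROP (t<16-3); WM=16
i=10 t=11 v=3: DROP (t<16-3); WM=16
i=11 t=23 v=8: → [21,33),[18,30),[15,27),[12,24); WM=20; [6,18) fires=2
i=12 t=31 v=7: → [30,42),[27,39),[24,36),[21,33); WM=20
i=13 t=33 v=1: → [33,45),[30,42),[27,39),[24,36); WM=20
i=14 t=40 v=6: → [39,51),[36,48),[33,45),[30,42); WM=20
i=15 t=41 v=7: → [39,51),[36,48),[33,45),[30,42); WM=38; [9,21) fires=3 [12,24) fires=4 [15,27) fires=4 [18,30) fires=4 [21,33) fires=2 [24,36) fires=2
i=16 t=43 v=2: → [42,54),[39,51),[36,48),[33,45); WM=38
i=17 t=41 v=7: → [39,51),[36,48),[33,45),[30,42); WM=38
i=18 t=36 v=6: → [36,48),[33,45),[30,42),[27,39); WM=38
i=19 t=48 v=1: → [48,60),[45,57),[42,54),[39,51); WM=45; [27,39) fires=3 [30,42) fires=3 [33,45) fires=4
i=20 t=52 v=6: → [51,63),[48,60),[45,57),[42,54); WM=45
i=21 t=53 v=1: → [51,63),[48,60),[45,57),[42,54); WM=45
i=22 t=57 v=9: → [57,69),[54,66),[51,63),[48,60); WM=45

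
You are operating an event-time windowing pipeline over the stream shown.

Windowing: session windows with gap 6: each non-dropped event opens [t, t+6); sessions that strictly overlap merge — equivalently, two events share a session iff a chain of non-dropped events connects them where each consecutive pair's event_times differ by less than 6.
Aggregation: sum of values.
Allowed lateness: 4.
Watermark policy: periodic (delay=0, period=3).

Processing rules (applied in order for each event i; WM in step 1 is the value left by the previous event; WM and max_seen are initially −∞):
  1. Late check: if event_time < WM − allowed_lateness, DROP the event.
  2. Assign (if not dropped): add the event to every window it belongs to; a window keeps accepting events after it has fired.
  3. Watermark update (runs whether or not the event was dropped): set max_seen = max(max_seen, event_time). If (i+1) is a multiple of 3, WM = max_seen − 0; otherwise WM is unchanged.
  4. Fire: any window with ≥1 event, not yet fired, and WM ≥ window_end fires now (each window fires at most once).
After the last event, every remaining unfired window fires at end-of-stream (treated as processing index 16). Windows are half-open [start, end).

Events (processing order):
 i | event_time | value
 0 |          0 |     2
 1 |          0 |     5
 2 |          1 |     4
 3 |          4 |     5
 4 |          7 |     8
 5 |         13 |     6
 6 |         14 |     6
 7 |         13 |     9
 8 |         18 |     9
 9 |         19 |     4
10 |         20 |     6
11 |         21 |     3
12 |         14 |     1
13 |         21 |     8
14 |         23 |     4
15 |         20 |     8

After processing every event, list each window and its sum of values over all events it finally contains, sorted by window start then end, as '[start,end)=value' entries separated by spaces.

i=0 t=0 v=2: → [0,6); WM=−∞
i=1 t=0 v=5: → [0,6); WM=−∞
i=2 t=1 v=4: → [0,7); WM=1
i=3 t=4 v=5: → [0,10); WM=1
i=4 t=7 v=8: → [0,13); WM=1
i=5 t=13 v=6: → [13,19); WM=13
i=6 t=14 v=6: → [13,20); WM=13
i=7 t=13 v=9: → [13,20); WM=13
i=8 t=18 v=9: → [13,24); WM=18
i=9 t=19 v=4: → [13,25); WM=18
i=10 t=20 v=6: → [13,26); WM=18
i=11 t=21 v=3: → [13,27); WM=21
i=12 t=14 v=1: DROP (t<21-4); WM=21
i=13 t=21 v=8: → [13,27); WM=21
i=14 t=23 v=4: → [13,29); WM=23
i=15 t=20 v=8: → [13,29); WM=23

[0,13)=24 [13,29)=63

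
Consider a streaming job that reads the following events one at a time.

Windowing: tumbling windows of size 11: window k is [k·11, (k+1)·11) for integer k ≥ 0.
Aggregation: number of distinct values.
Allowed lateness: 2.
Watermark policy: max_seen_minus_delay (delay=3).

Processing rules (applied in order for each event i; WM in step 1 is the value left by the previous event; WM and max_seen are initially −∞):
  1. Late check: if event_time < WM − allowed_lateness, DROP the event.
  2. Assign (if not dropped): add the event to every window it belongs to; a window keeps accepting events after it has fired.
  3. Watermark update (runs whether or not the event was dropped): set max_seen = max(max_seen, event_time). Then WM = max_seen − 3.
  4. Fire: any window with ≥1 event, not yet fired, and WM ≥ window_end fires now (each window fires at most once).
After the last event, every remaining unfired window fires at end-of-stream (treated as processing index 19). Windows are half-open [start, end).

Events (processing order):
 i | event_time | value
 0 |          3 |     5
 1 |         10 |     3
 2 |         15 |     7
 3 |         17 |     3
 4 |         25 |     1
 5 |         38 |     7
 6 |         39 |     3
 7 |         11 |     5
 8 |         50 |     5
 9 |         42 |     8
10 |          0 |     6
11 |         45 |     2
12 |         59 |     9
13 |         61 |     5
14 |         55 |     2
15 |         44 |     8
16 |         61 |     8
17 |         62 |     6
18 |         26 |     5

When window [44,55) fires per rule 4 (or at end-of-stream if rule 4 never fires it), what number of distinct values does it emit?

i=0 t=3 v=5: → [0,11); WM=0
i=1 t=10 v=3: → [0,11); WM=7
i=2 t=15 v=7: → [11,22); WM=12; [0,11) fires=2
i=3 t=17 v=3: → [11,22); WM=14
i=4 t=25 v=1: → [22,33); WM=22; [11,22) fires=2
i=5 t=38 v=7: → [33,44); WM=35; [22,33) fires=1
i=6 t=39 v=3: → [33,44); WM=36
i=7 t=11 v=5: DROP (t<36-2); WM=36
i=8 t=50 v=5: → [44,55); WM=47; [33,44) fires=2
i=9 t=42 v=8: DROP (t<47-2); WM=47
i=10 t=0 v=6: DROP (t<47-2); WM=47
i=11 t=45 v=2: → [44,55); WM=47
i=12 t=59 v=9: → [55,66); WM=56; [44,55) fires=2
i=13 t=61 v=5: → [55,66); WM=58
i=14 t=55 v=2: DROP (t<58-2); WM=58
i=15 t=44 v=8: DROP (t<58-2); WM=58
i=16 t=61 v=8: → [55,66); WM=58
i=17 t=62 v=6: → [55,66); WM=59
i=18 t=26 v=5: DROP (t<59-2); WM=59

2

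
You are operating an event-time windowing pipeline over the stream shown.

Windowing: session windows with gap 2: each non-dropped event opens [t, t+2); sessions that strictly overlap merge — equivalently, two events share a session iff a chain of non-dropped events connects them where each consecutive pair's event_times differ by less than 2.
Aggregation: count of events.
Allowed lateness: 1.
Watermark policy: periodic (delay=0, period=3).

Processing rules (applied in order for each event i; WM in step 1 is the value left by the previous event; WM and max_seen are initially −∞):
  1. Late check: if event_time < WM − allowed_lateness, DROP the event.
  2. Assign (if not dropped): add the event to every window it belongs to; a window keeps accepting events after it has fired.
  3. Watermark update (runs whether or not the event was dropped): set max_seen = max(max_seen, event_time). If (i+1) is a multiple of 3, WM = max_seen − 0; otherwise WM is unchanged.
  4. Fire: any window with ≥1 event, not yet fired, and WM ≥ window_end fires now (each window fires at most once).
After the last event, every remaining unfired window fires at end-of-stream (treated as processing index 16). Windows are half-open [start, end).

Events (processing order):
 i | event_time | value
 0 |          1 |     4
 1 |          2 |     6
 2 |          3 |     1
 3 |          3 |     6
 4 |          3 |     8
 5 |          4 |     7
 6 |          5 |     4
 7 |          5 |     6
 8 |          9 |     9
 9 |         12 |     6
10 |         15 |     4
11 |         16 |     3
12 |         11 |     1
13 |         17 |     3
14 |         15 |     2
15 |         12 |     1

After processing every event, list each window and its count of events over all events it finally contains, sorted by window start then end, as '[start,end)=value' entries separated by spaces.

i=0 t=1 v=4: → [1,3); WM=−∞
i=1 t=2 v=6: → [1,4); WM=−∞
i=2 t=3 v=1: → [1,5); WM=3
i=3 t=3 v=6: → [1,5); WM=3
i=4 t=3 v=8: → [1,5); WM=3
i=5 t=4 v=7: → [1,6); WM=4
i=6 t=5 v=4: → [1,7); WM=4
i=7 t=5 v=6: → [1,7); WM=4
i=8 t=9 v=9: → [9,11); WM=9
i=9 t=12 v=6: → [12,14); WM=9
i=10 t=15 v=4: → [15,17); WM=9
i=11 t=16 v=3: → [15,18); WM=16
i=12 t=11 v=1: DROP (t<16-1); WM=16
i=13 t=17 v=3: → [15,19); WM=16
i=14 t=15 v=2: → [15,19); WM=17
i=15 t=12 v=1: DROP (t<17-1); WM=17

[1,7)=8 [9,11)=1 [12,14)=1 [15,19)=4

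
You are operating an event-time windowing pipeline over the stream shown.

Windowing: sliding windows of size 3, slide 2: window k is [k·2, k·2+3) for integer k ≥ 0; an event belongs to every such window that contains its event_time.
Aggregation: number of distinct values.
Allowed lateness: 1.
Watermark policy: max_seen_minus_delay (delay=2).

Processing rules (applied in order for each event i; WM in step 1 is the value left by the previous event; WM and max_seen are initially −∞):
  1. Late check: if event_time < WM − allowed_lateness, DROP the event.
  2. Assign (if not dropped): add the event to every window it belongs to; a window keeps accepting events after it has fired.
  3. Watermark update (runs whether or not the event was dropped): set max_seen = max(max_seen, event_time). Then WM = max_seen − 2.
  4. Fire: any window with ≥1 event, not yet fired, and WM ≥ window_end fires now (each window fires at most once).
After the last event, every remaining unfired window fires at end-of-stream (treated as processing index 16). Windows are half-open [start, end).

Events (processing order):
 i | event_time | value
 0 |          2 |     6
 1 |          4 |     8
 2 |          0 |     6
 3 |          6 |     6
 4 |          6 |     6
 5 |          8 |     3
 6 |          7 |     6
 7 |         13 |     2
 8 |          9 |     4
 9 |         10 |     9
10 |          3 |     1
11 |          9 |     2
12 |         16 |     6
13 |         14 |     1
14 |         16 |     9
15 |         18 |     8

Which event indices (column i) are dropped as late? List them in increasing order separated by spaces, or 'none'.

i=0 t=2 v=6: → [2,5),[0,3); WM=0
i=1 t=4 v=8: → [4,7),[2,5); WM=2
i=2 t=0 v=6: DROP (t<2-1); WM=2
i=3 t=6 v=6: → [6,9),[4,7); WM=4; [0,3) fires=1
i=4 t=6 v=6: → [6,9),[4,7); WM=4
i=5 t=8 v=3: → [8,11),[6,9); WM=6; [2,5) fires=2
i=6 t=7 v=6: → [6,9); WM=6
i=7 t=13 v=2: → [12,15); WM=11; [4,7) fires=2 [6,9) fires=2 [8,11) fires=1
i=8 t=9 v=4: DROP (t<11-1); WM=11
i=9 t=10 v=9: → [10,13),[8,11); WM=11
i=10 t=3 v=1: DROP (t<11-1); WM=11
i=11 t=9 v=2: DROP (t<11-1); WM=11
i=12 t=16 v=6: → [16,19),[14,17); WM=14; [10,13) fires=1
i=13 t=14 v=1: → [14,17),[12,15); WM=14
i=14 t=16 v=9: → [16,19),[14,17); WM=14
i=15 t=18 v=8: → [18,21),[16,19); WM=16; [12,15) fires=2

2 8 10 11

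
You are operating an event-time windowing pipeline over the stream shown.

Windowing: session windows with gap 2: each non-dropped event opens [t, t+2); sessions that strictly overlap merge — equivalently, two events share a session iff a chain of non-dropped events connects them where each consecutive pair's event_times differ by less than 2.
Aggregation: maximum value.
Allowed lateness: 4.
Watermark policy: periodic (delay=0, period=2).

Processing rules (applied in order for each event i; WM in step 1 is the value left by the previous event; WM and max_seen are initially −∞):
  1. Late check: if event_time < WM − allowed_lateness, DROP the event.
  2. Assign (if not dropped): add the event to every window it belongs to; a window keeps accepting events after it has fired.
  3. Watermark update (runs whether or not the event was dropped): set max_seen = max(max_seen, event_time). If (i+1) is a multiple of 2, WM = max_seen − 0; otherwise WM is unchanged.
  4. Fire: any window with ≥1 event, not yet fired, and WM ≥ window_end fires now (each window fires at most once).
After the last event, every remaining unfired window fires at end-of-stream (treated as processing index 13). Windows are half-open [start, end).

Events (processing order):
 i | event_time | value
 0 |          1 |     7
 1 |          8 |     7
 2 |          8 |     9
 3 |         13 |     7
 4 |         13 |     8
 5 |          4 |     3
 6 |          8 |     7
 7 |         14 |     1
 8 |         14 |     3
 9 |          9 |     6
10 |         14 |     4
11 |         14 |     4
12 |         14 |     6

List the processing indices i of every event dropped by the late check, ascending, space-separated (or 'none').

5 6 9

i=0 t=1 v=7: → [1,3); WM=−∞
i=1 t=8 v=7: → [8,10); WM=8
i=2 t=8 v=9: → [8,10); WM=8
i=3 t=13 v=7: → [13,15); WM=13
i=4 t=13 v=8: → [13,15); WM=13
i=5 t=4 v=3: DROP (t<13-4); WM=13
i=6 t=8 v=7: DROP (t<13-4); WM=13
i=7 t=14 v=1: → [13,16); WM=14
i=8 t=14 v=3: → [13,16); WM=14
i=9 t=9 v=6: DROP (t<14-4); WM=14
i=10 t=14 v=4: → [13,16); WM=14
i=11 t=14 v=4: → [13,16); WM=14
i=12 t=14 v=6: → [13,16); WM=14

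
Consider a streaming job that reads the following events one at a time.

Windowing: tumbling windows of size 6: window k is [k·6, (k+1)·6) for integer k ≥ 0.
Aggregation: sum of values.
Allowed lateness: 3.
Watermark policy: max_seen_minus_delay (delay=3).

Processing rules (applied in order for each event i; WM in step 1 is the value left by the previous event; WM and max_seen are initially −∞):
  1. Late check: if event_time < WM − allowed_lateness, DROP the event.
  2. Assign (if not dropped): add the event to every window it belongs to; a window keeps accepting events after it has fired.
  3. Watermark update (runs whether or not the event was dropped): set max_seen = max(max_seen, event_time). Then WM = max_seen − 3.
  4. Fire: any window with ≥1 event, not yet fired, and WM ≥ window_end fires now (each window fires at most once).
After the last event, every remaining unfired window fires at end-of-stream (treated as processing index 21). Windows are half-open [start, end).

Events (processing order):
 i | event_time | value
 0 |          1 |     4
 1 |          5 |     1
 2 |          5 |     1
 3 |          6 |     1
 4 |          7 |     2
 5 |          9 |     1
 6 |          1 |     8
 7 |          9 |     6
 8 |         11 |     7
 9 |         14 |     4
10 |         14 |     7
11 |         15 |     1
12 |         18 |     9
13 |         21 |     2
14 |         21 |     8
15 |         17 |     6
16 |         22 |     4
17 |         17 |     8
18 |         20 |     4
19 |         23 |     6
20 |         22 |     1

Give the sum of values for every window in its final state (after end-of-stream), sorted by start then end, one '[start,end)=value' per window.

i=0 t=1 v=4: → [0,6); WM=-2
i=1 t=5 v=1: → [0,6); WM=2
i=2 t=5 v=1: → [0,6); WM=2
i=3 t=6 v=1: → [6,12); WM=3
i=4 t=7 v=2: → [6,12); WM=4
i=5 t=9 v=1: → [6,12); WM=6; [0,6) fires=6
i=6 t=1 v=8: DROP (t<6-3); WM=6
i=7 t=9 v=6: → [6,12); WM=6
i=8 t=11 v=7: → [6,12); WM=8
i=9 t=14 v=4: → [12,18); WM=11
i=10 t=14 v=7: → [12,18); WM=11
i=11 t=15 v=1: → [12,18); WM=12; [6,12) fires=17
i=12 t=18 v=9: → [18,24); WM=15
i=13 t=21 v=2: → [18,24); WM=18; [12,18) fires=12
i=14 t=21 v=8: → [18,24); WM=18
i=15 t=17 v=6: → [12,18); WM=18
i=16 t=22 v=4: → [18,24); WM=19
i=17 t=17 v=8: → [12,18); WM=19
i=18 t=20 v=4: → [18,24); WM=19
i=19 t=23 v=6: → [18,24); WM=20
i=20 t=22 v=1: → [18,24); WM=20

[0,6)=6 [6,12)=17 [12,18)=26 [18,24)=34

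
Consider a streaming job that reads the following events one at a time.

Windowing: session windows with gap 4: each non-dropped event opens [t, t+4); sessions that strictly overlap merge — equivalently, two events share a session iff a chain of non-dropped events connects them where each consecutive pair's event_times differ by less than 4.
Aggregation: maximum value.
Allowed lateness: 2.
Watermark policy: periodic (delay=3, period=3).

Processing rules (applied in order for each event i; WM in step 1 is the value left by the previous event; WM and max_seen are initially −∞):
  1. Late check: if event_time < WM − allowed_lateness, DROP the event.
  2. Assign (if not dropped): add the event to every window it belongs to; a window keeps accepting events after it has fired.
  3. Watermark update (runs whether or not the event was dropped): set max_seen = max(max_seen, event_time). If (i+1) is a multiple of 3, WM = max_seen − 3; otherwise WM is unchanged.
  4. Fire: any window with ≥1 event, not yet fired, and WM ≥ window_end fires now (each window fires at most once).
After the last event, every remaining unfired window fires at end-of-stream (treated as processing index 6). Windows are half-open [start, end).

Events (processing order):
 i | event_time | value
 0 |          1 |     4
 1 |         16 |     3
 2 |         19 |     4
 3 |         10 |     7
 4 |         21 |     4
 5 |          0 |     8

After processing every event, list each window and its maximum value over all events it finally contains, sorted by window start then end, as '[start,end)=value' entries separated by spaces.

[1,5)=4 [16,25)=4

i=0 t=1 v=4: → [1,5); WM=−∞
i=1 t=16 v=3: → [16,20); WM=−∞
i=2 t=19 v=4: → [16,23); WM=16
i=3 t=10 v=7: DROP (t<16-2); WM=16
i=4 t=21 v=4: → [16,25); WM=16
i=5 t=0 v=8: DROP (t<16-2); WM=18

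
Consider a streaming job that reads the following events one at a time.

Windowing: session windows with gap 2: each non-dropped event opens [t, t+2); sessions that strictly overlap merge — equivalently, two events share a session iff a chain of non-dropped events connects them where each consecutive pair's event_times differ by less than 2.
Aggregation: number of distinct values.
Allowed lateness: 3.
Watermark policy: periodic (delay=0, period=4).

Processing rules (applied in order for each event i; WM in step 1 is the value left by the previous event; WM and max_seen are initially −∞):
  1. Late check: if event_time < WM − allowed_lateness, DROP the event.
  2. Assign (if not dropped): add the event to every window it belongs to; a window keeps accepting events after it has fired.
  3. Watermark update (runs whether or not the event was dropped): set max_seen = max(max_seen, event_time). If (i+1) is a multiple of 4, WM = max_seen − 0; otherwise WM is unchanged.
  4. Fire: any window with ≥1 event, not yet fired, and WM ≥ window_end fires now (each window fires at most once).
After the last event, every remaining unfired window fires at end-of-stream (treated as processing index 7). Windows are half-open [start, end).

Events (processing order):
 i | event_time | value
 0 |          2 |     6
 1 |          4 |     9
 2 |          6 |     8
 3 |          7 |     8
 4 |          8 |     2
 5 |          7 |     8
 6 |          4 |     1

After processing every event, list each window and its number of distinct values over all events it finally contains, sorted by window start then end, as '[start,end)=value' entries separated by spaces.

[2,4)=1 [4,6)=2 [6,10)=2

i=0 t=2 v=6: → [2,4); WM=−∞
i=1 t=4 v=9: → [4,6); WM=−∞
i=2 t=6 v=8: → [6,8); WM=−∞
i=3 t=7 v=8: → [6,9); WM=7
i=4 t=8 v=2: → [6,10); WM=7
i=5 t=7 v=8: → [6,10); WM=7
i=6 t=4 v=1: → [4,6); WM=7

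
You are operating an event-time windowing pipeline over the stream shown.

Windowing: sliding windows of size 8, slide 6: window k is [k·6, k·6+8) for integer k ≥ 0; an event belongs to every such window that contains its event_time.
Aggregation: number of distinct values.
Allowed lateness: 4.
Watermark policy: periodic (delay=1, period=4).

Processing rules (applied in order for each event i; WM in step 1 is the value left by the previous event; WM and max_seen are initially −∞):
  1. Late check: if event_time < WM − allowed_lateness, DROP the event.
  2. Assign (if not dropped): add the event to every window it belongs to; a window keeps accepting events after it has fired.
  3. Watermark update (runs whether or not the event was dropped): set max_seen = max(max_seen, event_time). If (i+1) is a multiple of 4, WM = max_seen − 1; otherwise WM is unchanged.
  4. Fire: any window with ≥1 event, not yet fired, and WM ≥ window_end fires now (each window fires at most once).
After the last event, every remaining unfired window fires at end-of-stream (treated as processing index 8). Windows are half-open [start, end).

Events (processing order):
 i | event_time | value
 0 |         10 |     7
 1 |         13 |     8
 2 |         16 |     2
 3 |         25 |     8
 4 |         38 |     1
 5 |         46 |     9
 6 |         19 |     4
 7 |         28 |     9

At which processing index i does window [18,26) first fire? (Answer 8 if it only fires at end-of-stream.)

i=0 t=10 v=7: → [6,14); WM=−∞
i=1 t=13 v=8: → [12,20),[6,14); WM=−∞
i=2 t=16 v=2: → [12,20); WM=−∞
i=3 t=25 v=8: → [24,32),[18,26); WM=24; [6,14) fires=2 [12,20) fires=2
i=4 t=38 v=1: → [36,44); WM=24
i=5 t=46 v=9: → [42,50); WM=24
i=6 t=19 v=4: DROP (t<24-4); WM=24
i=7 t=28 v=9: → [24,32); WM=45; [18,26) fires=1 [24,32) fires=2 [36,44) fires=1

7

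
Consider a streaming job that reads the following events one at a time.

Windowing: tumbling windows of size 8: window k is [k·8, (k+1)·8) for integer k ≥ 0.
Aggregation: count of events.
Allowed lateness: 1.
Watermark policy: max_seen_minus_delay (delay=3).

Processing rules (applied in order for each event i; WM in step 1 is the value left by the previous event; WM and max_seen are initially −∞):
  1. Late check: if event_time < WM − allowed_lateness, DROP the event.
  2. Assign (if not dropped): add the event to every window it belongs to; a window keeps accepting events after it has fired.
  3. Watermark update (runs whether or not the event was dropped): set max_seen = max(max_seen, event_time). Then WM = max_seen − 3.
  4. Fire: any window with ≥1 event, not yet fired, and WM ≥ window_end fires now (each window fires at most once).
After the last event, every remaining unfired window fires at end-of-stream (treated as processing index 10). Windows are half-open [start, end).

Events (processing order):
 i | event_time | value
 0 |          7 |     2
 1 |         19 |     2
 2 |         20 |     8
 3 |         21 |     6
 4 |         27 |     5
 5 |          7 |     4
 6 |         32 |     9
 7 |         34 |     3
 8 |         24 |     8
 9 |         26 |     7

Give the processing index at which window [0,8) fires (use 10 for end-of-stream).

i=0 t=7 v=2: → [0,8); WM=4
i=1 t=19 v=2: → [16,24); WM=16; [0,8) fires=1
i=2 t=20 v=8: → [16,24); WM=17
i=3 t=21 v=6: → [16,24); WM=18
i=4 t=27 v=5: → [24,32); WM=24; [16,24) fires=3
i=5 t=7 v=4: DROP (t<24-1); WM=24
i=6 t=32 v=9: → [32,40); WM=29
i=7 t=34 v=3: → [32,40); WM=31
i=8 t=24 v=8: DROP (t<31-1); WM=31
i=9 t=26 v=7: DROP (t<31-1); WM=31

1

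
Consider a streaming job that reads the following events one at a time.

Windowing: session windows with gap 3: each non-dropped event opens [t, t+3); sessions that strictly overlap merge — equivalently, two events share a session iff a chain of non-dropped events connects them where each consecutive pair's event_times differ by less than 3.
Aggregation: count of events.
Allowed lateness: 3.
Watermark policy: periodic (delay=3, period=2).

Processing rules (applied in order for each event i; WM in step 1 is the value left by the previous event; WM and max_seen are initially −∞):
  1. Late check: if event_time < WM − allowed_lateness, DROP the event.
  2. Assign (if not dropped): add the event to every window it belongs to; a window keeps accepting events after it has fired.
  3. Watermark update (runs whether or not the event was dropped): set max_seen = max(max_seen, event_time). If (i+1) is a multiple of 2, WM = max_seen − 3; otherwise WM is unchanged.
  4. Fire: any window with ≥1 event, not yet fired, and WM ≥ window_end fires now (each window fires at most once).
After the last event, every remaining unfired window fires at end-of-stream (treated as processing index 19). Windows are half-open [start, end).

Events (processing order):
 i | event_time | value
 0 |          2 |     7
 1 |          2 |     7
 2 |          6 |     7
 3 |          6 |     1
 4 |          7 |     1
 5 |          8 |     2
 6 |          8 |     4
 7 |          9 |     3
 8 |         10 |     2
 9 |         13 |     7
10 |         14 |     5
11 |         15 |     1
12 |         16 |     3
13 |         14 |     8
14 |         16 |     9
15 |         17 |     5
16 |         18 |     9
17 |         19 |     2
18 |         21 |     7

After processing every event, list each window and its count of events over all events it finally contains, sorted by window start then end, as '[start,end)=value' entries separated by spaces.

i=0 t=2 v=7: → [2,5); WM=−∞
i=1 t=2 v=7: → [2,5); WM=-1
i=2 t=6 v=7: → [6,9); WM=-1
i=3 t=6 v=1: → [6,9); WM=3
i=4 t=7 v=1: → [6,10); WM=3
i=5 t=8 v=2: → [6,11); WM=5
i=6 t=8 v=4: → [6,11); WM=5
i=7 t=9 v=3: → [6,12); WM=6
i=8 t=10 v=2: → [6,13); WM=6
i=9 t=13 v=7: → [13,16); WM=10
i=10 t=14 v=5: → [13,17); WM=10
i=11 t=15 v=1: → [13,18); WM=12
i=12 t=16 v=3: → [13,19); WM=12
i=13 t=14 v=8: → [13,19); WM=13
i=14 t=16 v=9: → [13,19); WM=13
i=15 t=17 v=5: → [13,20); WM=14
i=16 t=18 v=9: → [13,21); WM=14
i=17 t=19 v=2: → [13,22); WM=16
i=18 t=21 v=7: → [13,24); WM=16

[2,5)=2 [6,13)=7 [13,24)=10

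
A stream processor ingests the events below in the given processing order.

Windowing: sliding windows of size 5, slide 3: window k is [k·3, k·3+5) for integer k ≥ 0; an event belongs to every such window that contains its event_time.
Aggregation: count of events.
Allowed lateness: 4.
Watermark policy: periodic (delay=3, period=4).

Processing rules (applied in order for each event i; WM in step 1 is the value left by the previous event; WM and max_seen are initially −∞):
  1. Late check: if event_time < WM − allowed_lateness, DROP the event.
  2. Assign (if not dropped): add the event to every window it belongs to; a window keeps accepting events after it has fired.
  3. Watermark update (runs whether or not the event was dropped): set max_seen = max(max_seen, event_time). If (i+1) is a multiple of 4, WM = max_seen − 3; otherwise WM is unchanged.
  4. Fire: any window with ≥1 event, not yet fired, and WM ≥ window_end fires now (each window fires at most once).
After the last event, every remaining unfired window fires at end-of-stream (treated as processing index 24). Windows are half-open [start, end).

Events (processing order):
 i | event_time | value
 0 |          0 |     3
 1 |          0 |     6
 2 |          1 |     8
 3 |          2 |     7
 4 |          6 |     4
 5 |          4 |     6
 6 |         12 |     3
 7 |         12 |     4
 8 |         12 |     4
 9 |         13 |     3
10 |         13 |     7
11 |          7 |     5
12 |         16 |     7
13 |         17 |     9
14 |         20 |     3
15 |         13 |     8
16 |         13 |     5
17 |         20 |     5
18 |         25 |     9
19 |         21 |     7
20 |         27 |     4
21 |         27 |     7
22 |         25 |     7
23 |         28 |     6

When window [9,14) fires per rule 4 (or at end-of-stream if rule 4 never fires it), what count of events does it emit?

6

i=0 t=0 v=3: → [0,5); WM=−∞
i=1 t=0 v=6: → [0,5); WM=−∞
i=2 t=1 v=8: → [0,5); WM=−∞
i=3 t=2 v=7: → [0,5); WM=-1
i=4 t=6 v=4: → [6,11),[3,8); WM=-1
i=5 t=4 v=6: → [3,8),[0,5); WM=-1
i=6 t=12 v=3: → [12,17),[9,14); WM=-1
i=7 t=12 v=4: → [12,17),[9,14); WM=9; [0,5) fires=5 [3,8) fires=2
i=8 t=12 v=4: → [12,17),[9,14); WM=9
i=9 t=13 v=3: → [12,17),[9,14); WM=9
i=10 t=13 v=7: → [12,17),[9,14); WM=9
i=11 t=7 v=5: → [6,11),[3,8); WM=10
i=12 t=16 v=7: → [15,20),[12,17); WM=10
i=13 t=17 v=9: → [15,20); WM=10
i=14 t=20 v=3: → [18,23); WM=10
i=15 t=13 v=8: → [12,17),[9,14); WM=17; [6,11) fires=2 [9,14) fires=6 [12,17) fires=7
i=16 t=13 v=5: → [12,17),[9,14); WM=17
i=17 t=20 v=5: → [18,23); WM=17
i=18 t=25 v=9: → [24,29),[21,26); WM=17
i=19 t=21 v=7: → [21,26),[18,23); WM=22; [15,20) fires=2
i=20 t=27 v=4: → [27,32),[24,29); WM=22
i=21 t=27 v=7: → [27,32),[24,29); WM=22
i=22 t=25 v=7: → [24,29),[21,26); WM=22
i=23 t=28 v=6: → [27,32),[24,29); WM=25; [18,23) fires=3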